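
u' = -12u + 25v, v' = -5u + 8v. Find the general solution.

Coefficient matrix A = [[-12, 25], [-5, 8]].
Characteristic polynomial det(A - λI) = λ^2 + 4λ + 29 = 0.
Eigenvalues λ = -2 ± 5i (complex conjugate pair).
For λ=-2+5i: an eigenvector is (-1,0) - i(2,1) = (-1 - 2i, 0 - i).
A real fundamental pair from Re and Im of e^((-2+5i)t)v: X_1 = e^(-2t)(cos(5t)·(-1,0) + sin(5t)·(2,1)), X_2 = e^(-2t)(sin(5t)·(-1,0) - cos(5t)·(2,1)).
General solution: K_1X_1 + K_2X_2.

u(t) = 2K_1e^(-2t)sin(5t) - K_1e^(-2t)cos(5t) - K_2e^(-2t)sin(5t) - 2K_2e^(-2t)cos(5t), v(t) = K_1e^(-2t)sin(5t) - K_2e^(-2t)cos(5t)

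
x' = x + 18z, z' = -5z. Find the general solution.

x(t) = -C_1e^(t) - 3C_2e^(-5t), z(t) = C_2e^(-5t)

Coefficient matrix A = [[1, 18], [0, -5]].
Characteristic polynomial det(A - λI) = λ^2 + 4λ - 5 = 0.
Eigenvalues λ = 1, -5.
For λ=1: (A-λI) row 1 is [0, 18], so an eigenvector is (-1, 0).
For λ=-5: (A-λI) row 1 is [6, 18], so an eigenvector is (-3, 1).
General solution: C_1e^(t)(-1,0) + C_2e^(-5t)(-3,1).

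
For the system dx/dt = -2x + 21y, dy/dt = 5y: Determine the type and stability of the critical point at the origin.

saddle

A = [[-2,21],[0,5]]; det(A-λI) = λ^2 - 3λ - 10.
λ = 5, -2: opposite signs.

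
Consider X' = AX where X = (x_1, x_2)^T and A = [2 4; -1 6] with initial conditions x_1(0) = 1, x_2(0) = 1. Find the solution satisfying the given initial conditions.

Coefficient matrix A = [[2, 4], [-1, 6]].
Characteristic polynomial det(A - λI) = λ^2 - 8λ + 16 = 0.
Single eigenvalue λ = 4 with algebraic multiplicity 2.
Eigenvector v = (2,1); generalized eigenvector w with (A-λI)w=v is (-1,0).
General solution: e^(4t)[C_1·v + C_2·(t·v + w)].
Applying x_1(0)=1, x_2(0)=1 gives C_1=1, C_2=1.

x_1(t) = 2te^(4t) + e^(4t), x_2(t) = te^(4t) + e^(4t)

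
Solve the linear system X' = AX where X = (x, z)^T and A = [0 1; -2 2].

Coefficient matrix A = [[0, 1], [-2, 2]].
Characteristic polynomial det(A - λI) = λ^2 - 2λ + 2 = 0.
Eigenvalues λ = 1 ± i (complex conjugate pair).
For λ=1+i: an eigenvector is (-1,-1) - i(0,1) = (-1, -1 - i).
A real fundamental pair from Re and Im of e^((1+i)t)v: X_1 = e^(t)(cos(t)·(-1,-1) + sin(t)·(0,1)), X_2 = e^(t)(sin(t)·(-1,-1) - cos(t)·(0,1)).
General solution: K_1X_1 + K_2X_2.

x(t) = -K_1e^(t)cos(t) - K_2e^(t)sin(t), z(t) = K_1e^(t)sin(t) - K_1e^(t)cos(t) - K_2e^(t)sin(t) - K_2e^(t)cos(t)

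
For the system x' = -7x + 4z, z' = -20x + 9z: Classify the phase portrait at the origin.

A = [[-7,4],[-20,9]]; det(A-λI) = λ^2 - 2λ + 17.
λ = 1 ± 4i: positive real part.

unstable spiral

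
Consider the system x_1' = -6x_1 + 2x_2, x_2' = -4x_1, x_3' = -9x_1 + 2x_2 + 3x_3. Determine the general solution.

x_1(t) = K_2e^(-4t) - K_3e^(-2t), x_2(t) = K_2e^(-4t) - 2K_3e^(-2t), x_3(t) = K_1e^(3t) + K_2e^(-4t) - K_3e^(-2t)

Coefficient matrix A = [[-6, 2, 0], [-4, 0, 0], [-9, 2, 3]].
det(A - λI) = 0 gives eigenvalues λ = 3, -4, -2.
For λ=3: eigenvector (0,0,1).
For λ=-4: eigenvector (1,1,1).
For λ=-2: eigenvector (-1,-2,-1).
General solution: K_1e^(3t)(0,0,1) + K_2e^(-4t)(1,1,1) + K_3e^(-2t)(-1,-2,-1).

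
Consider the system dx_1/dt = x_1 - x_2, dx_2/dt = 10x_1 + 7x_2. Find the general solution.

Coefficient matrix A = [[1, -1], [10, 7]].
Characteristic polynomial det(A - λI) = λ^2 - 8λ + 17 = 0.
Eigenvalues λ = 4 ± i (complex conjugate pair).
For λ=4+i: an eigenvector is (-1,3) - i(0,-1) = (-1, 3 + i).
A real fundamental pair from Re and Im of e^((4+i)t)v: X_1 = e^(4t)(cos(t)·(-1,3) + sin(t)·(0,-1)), X_2 = e^(4t)(sin(t)·(-1,3) - cos(t)·(0,-1)).
General solution: c_1X_1 + c_2X_2.

x_1(t) = -c_1e^(4t)cos(t) - c_2e^(4t)sin(t), x_2(t) = -c_1e^(4t)sin(t) + 3c_1e^(4t)cos(t) + 3c_2e^(4t)sin(t) + c_2e^(4t)cos(t)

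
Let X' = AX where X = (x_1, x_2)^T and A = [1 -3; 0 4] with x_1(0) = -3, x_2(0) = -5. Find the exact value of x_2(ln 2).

-80

A = [[1,-3],[0,4]]; eigenvalues λ = 1, 4.
Eigenvectors: (-1,0) for λ=1, (-1,1) for λ=4.
From the initial condition, c_1 = 8, c_2 = -5.
x_2(ln 2) = (8)(2^1)(0) + (-5)(2^4)(1) = -80.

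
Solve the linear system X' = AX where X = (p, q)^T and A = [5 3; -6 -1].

Coefficient matrix A = [[5, 3], [-6, -1]].
Characteristic polynomial det(A - λI) = λ^2 - 4λ + 13 = 0.
Eigenvalues λ = 2 ± 3i (complex conjugate pair).
For λ=2+3i: an eigenvector is (1,-1) - i(0,-1) = (1, -1 + i).
A real fundamental pair from Re and Im of e^((2+3i)t)v: X_1 = e^(2t)(cos(3t)·(1,-1) + sin(3t)·(0,-1)), X_2 = e^(2t)(sin(3t)·(1,-1) - cos(3t)·(0,-1)).
General solution: C_1X_1 + C_2X_2.

p(t) = C_1e^(2t)cos(3t) + C_2e^(2t)sin(3t), q(t) = -C_1e^(2t)sin(3t) - C_1e^(2t)cos(3t) - C_2e^(2t)sin(3t) + C_2e^(2t)cos(3t)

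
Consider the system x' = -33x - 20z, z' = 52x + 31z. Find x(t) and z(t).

Coefficient matrix A = [[-33, -20], [52, 31]].
Characteristic polynomial det(A - λI) = λ^2 + 2λ + 17 = 0.
Eigenvalues λ = -1 ± 4i (complex conjugate pair).
For λ=-1+4i: an eigenvector is (-1,2) - i(-2,3) = (-1 + 2i, 2 - 3i).
A real fundamental pair from Re and Im of e^((-1+4i)t)v: X_1 = e^(-t)(cos(4t)·(-1,2) + sin(4t)·(-2,3)), X_2 = e^(-t)(sin(4t)·(-1,2) - cos(4t)·(-2,3)).
General solution: C_1X_1 + C_2X_2.

x(t) = -2C_1e^(-t)sin(4t) - C_1e^(-t)cos(4t) - C_2e^(-t)sin(4t) + 2C_2e^(-t)cos(4t), z(t) = 3C_1e^(-t)sin(4t) + 2C_1e^(-t)cos(4t) + 2C_2e^(-t)sin(4t) - 3C_2e^(-t)cos(4t)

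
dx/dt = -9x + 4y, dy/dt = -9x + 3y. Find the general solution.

x(t) = 2K_1e^(-3t) + 2K_2te^(-3t) - K_2e^(-3t), y(t) = 3K_1e^(-3t) + 3K_2te^(-3t) - K_2e^(-3t)

Coefficient matrix A = [[-9, 4], [-9, 3]].
Characteristic polynomial det(A - λI) = λ^2 + 6λ + 9 = 0.
Single eigenvalue λ = -3 with algebraic multiplicity 2.
Eigenvector v = (2,3); generalized eigenvector w with (A-λI)w=v is (-1,-1).
General solution: e^(-3t)[K_1·v + K_2·(t·v + w)].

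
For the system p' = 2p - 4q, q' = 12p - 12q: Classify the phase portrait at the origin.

stable node

A = [[2,-4],[12,-12]]; det(A-λI) = λ^2 + 10λ + 24.
λ = -6, -4: both negative.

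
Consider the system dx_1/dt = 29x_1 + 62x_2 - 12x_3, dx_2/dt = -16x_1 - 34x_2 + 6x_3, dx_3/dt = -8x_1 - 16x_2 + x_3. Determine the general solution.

Coefficient matrix A = [[29, 62, -12], [-16, -34, 6], [-8, -16, 1]].
det(A - λI) = 0 gives eigenvalues λ = -3, -2, 1.
For λ=-3: eigenvector (-7,4,2).
For λ=-2: eigenvector (-2,1,0).
For λ=1: eigenvector (-4,2,1).
General solution: K_1e^(-3t)(-7,4,2) + K_2e^(-2t)(-2,1,0) + K_3e^(t)(-4,2,1).

x_1(t) = -7K_1e^(-3t) - 2K_2e^(-2t) - 4K_3e^(t), x_2(t) = 4K_1e^(-3t) + K_2e^(-2t) + 2K_3e^(t), x_3(t) = 2K_1e^(-3t) + K_3e^(t)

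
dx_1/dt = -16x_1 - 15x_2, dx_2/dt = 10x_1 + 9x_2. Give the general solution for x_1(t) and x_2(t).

Coefficient matrix A = [[-16, -15], [10, 9]].
Characteristic polynomial det(A - λI) = λ^2 + 7λ + 6 = 0.
Eigenvalues λ = -6, -1.
For λ=-6: (A-λI) row 1 is [-10, -15], so an eigenvector is (-3, 2).
For λ=-1: (A-λI) row 1 is [-15, -15], so an eigenvector is (-1, 1).
General solution: K_1e^(-6t)(-3,2) + K_2e^(-t)(-1,1).

x_1(t) = -3K_1e^(-6t) - K_2e^(-t), x_2(t) = 2K_1e^(-6t) + K_2e^(-t)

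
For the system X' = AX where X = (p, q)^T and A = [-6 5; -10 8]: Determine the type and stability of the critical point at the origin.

A = [[-6,5],[-10,8]]; det(A-λI) = λ^2 - 2λ + 2.
λ = 1 ± i: positive real part.

unstable spiral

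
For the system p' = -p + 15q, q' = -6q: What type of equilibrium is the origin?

stable node

A = [[-1,15],[0,-6]]; det(A-λI) = λ^2 + 7λ + 6.
λ = -1, -6: both negative.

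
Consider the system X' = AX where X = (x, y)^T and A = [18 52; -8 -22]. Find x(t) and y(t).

Coefficient matrix A = [[18, 52], [-8, -22]].
Characteristic polynomial det(A - λI) = λ^2 + 4λ + 20 = 0.
Eigenvalues λ = -2 ± 4i (complex conjugate pair).
For λ=-2+4i: an eigenvector is (2,-1) - i(-3,1) = (2 + 3i, -1 - i).
A real fundamental pair from Re and Im of e^((-2+4i)t)v: X_1 = e^(-2t)(cos(4t)·(2,-1) + sin(4t)·(-3,1)), X_2 = e^(-2t)(sin(4t)·(2,-1) - cos(4t)·(-3,1)).
General solution: c_1X_1 + c_2X_2.

x(t) = -3c_1e^(-2t)sin(4t) + 2c_1e^(-2t)cos(4t) + 2c_2e^(-2t)sin(4t) + 3c_2e^(-2t)cos(4t), y(t) = c_1e^(-2t)sin(4t) - c_1e^(-2t)cos(4t) - c_2e^(-2t)sin(4t) - c_2e^(-2t)cos(4t)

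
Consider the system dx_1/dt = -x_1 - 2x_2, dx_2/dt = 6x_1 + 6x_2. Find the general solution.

x_1(t) = K_1e^(3t) + 2K_2e^(2t), x_2(t) = -2K_1e^(3t) - 3K_2e^(2t)

Coefficient matrix A = [[-1, -2], [6, 6]].
Characteristic polynomial det(A - λI) = λ^2 - 5λ + 6 = 0.
Eigenvalues λ = 3, 2.
For λ=3: (A-λI) row 1 is [-4, -2], so an eigenvector is (1, -2).
For λ=2: (A-λI) row 1 is [-3, -2], so an eigenvector is (2, -3).
General solution: K_1e^(3t)(1,-2) + K_2e^(2t)(2,-3).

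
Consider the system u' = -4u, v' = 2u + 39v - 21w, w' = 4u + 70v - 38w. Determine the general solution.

Coefficient matrix A = [[-4, 0, 0], [2, 39, -21], [4, 70, -38]].
det(A - λI) = 0 gives eigenvalues λ = -4, -3, 4.
For λ=-4: eigenvector (1,-2,-4).
For λ=-3: eigenvector (0,1,2).
For λ=4: eigenvector (0,3,5).
General solution: C_1e^(-4t)(1,-2,-4) + C_2e^(-3t)(0,1,2) + C_3e^(4t)(0,3,5).

u(t) = C_1e^(-4t), v(t) = -2C_1e^(-4t) + C_2e^(-3t) + 3C_3e^(4t), w(t) = -4C_1e^(-4t) + 2C_2e^(-3t) + 5C_3e^(4t)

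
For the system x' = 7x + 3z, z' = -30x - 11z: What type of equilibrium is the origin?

A = [[7,3],[-30,-11]]; det(A-λI) = λ^2 + 4λ + 13.
λ = -2 ± 3i: negative real part.

stable spiral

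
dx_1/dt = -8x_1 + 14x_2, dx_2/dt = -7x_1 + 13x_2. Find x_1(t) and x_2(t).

Coefficient matrix A = [[-8, 14], [-7, 13]].
Characteristic polynomial det(A - λI) = λ^2 - 5λ - 6 = 0.
Eigenvalues λ = -1, 6.
For λ=-1: (A-λI) row 1 is [-7, 14], so an eigenvector is (-2, -1).
For λ=6: (A-λI) row 1 is [-14, 14], so an eigenvector is (1, 1).
General solution: K_1e^(-t)(-2,-1) + K_2e^(6t)(1,1).

x_1(t) = -2K_1e^(-t) + K_2e^(6t), x_2(t) = -K_1e^(-t) + K_2e^(6t)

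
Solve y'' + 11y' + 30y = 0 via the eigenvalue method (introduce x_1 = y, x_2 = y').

Let x_1 = y, x_2 = y'. Then x_1' = x_2 and x_2' = -30x_1 - 11x_2.
A = [[0,1],[-30,-11]]; det(A-λI) = λ^2 + 11λ + 30.
Eigenvalues λ = -5, -6 with eigenvectors (1,-5), (1,-6).

y(t) = c_1e^(-5t) + c_2e^(-6t)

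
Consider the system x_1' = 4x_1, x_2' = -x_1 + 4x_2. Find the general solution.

Coefficient matrix A = [[4, 0], [-1, 4]].
Characteristic polynomial det(A - λI) = λ^2 - 8λ + 16 = 0.
Single eigenvalue λ = 4 with algebraic multiplicity 2.
Eigenvector v = (0,-1); generalized eigenvector w with (A-λI)w=v is (1,-1).
General solution: e^(4t)[K_1·v + K_2·(t·v + w)].

x_1(t) = K_2e^(4t), x_2(t) = -K_1e^(4t) - K_2te^(4t) - K_2e^(4t)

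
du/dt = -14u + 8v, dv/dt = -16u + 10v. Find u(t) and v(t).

u(t) = -K_1e^(-6t) + K_2e^(2t), v(t) = -K_1e^(-6t) + 2K_2e^(2t)

Coefficient matrix A = [[-14, 8], [-16, 10]].
Characteristic polynomial det(A - λI) = λ^2 + 4λ - 12 = 0.
Eigenvalues λ = -6, 2.
For λ=-6: (A-λI) row 1 is [-8, 8], so an eigenvector is (-1, -1).
For λ=2: (A-λI) row 1 is [-16, 8], so an eigenvector is (1, 2).
General solution: K_1e^(-6t)(-1,-1) + K_2e^(2t)(1,2).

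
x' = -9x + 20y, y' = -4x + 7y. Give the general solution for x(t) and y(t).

x(t) = c_1e^(-t)sin(4t) + 2c_1e^(-t)cos(4t) + 2c_2e^(-t)sin(4t) - c_2e^(-t)cos(4t), y(t) = c_1e^(-t)cos(4t) + c_2e^(-t)sin(4t)

Coefficient matrix A = [[-9, 20], [-4, 7]].
Characteristic polynomial det(A - λI) = λ^2 + 2λ + 17 = 0.
Eigenvalues λ = -1 ± 4i (complex conjugate pair).
For λ=-1+4i: an eigenvector is (2,1) - i(1,0) = (2 - i, 1).
A real fundamental pair from Re and Im of e^((-1+4i)t)v: X_1 = e^(-t)(cos(4t)·(2,1) + sin(4t)·(1,0)), X_2 = e^(-t)(sin(4t)·(2,1) - cos(4t)·(1,0)).
General solution: c_1X_1 + c_2X_2.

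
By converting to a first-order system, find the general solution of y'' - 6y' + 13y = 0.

Let x_1 = y, x_2 = y'. Then x_1' = x_2 and x_2' = -13x_1 + 6x_2.
A = [[0,1],[-13,6]]; det(A-λI) = λ^2 - 6λ + 13.
Eigenvalues λ = 3 ± 2i.

y(t) = c_1e^(3t)cos(2t) + c_2e^(3t)sin(2t)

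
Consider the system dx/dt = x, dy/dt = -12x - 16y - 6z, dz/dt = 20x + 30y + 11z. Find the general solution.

x(t) = K_1e^(t), y(t) = -2K_2e^(-t) + K_3e^(-4t), z(t) = -2K_1e^(t) + 5K_2e^(-t) - 2K_3e^(-4t)

Coefficient matrix A = [[1, 0, 0], [-12, -16, -6], [20, 30, 11]].
det(A - λI) = 0 gives eigenvalues λ = 1, -1, -4.
For λ=1: eigenvector (1,0,-2).
For λ=-1: eigenvector (0,-2,5).
For λ=-4: eigenvector (0,1,-2).
General solution: K_1e^(t)(1,0,-2) + K_2e^(-t)(0,-2,5) + K_3e^(-4t)(0,1,-2).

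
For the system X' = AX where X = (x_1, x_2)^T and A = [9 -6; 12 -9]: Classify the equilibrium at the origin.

A = [[9,-6],[12,-9]]; det(A-λI) = λ^2 - 9.
λ = -3, 3: opposite signs.

saddle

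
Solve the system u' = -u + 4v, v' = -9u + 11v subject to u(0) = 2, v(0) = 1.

Coefficient matrix A = [[-1, 4], [-9, 11]].
Characteristic polynomial det(A - λI) = λ^2 - 10λ + 25 = 0.
Single eigenvalue λ = 5 with algebraic multiplicity 2.
Eigenvector v = (2,3); generalized eigenvector w with (A-λI)w=v is (1,2).
General solution: e^(5t)[C_1·v + C_2·(t·v + w)].
Applying u(0)=2, v(0)=1 gives C_1=3, C_2=-4.

u(t) = -8te^(5t) + 2e^(5t), v(t) = -12te^(5t) + e^(5t)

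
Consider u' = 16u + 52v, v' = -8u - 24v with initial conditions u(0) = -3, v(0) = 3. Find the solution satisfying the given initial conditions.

Coefficient matrix A = [[16, 52], [-8, -24]].
Characteristic polynomial det(A - λI) = λ^2 + 8λ + 32 = 0.
Eigenvalues λ = -4 ± 4i (complex conjugate pair).
For λ=-4+4i: an eigenvector is (3,-1) - i(2,-1) = (3 - 2i, -1 + i).
A real fundamental pair from Re and Im of e^((-4+4i)t)v: X_1 = e^(-4t)(cos(4t)·(3,-1) + sin(4t)·(2,-1)), X_2 = e^(-4t)(sin(4t)·(3,-1) - cos(4t)·(2,-1)).
General solution: C_1X_1 + C_2X_2.
Applying u(0)=-3, v(0)=3 gives C_1=3, C_2=6.

u(t) = 24e^(-4t)sin(4t) - 3e^(-4t)cos(4t), v(t) = -9e^(-4t)sin(4t) + 3e^(-4t)cos(4t)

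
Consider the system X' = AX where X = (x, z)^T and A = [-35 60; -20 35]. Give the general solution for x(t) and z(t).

Coefficient matrix A = [[-35, 60], [-20, 35]].
Characteristic polynomial det(A - λI) = λ^2 - 25 = 0.
Eigenvalues λ = -5, 5.
For λ=-5: (A-λI) row 1 is [-30, 60], so an eigenvector is (-2, -1).
For λ=5: (A-λI) row 1 is [-40, 60], so an eigenvector is (3, 2).
General solution: K_1e^(-5t)(-2,-1) + K_2e^(5t)(3,2).

x(t) = -2K_1e^(-5t) + 3K_2e^(5t), z(t) = -K_1e^(-5t) + 2K_2e^(5t)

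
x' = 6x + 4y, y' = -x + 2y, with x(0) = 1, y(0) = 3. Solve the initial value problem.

Coefficient matrix A = [[6, 4], [-1, 2]].
Characteristic polynomial det(A - λI) = λ^2 - 8λ + 16 = 0.
Single eigenvalue λ = 4 with algebraic multiplicity 2.
Eigenvector v = (-2,1); generalized eigenvector w with (A-λI)w=v is (1,-1).
General solution: e^(4t)[C_1·v + C_2·(t·v + w)].
Applying x(0)=1, y(0)=3 gives C_1=-4, C_2=-7.

x(t) = 14te^(4t) + e^(4t), y(t) = -7te^(4t) + 3e^(4t)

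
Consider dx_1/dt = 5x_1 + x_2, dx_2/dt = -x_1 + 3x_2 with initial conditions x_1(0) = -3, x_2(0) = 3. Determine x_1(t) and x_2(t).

Coefficient matrix A = [[5, 1], [-1, 3]].
Characteristic polynomial det(A - λI) = λ^2 - 8λ + 16 = 0.
Single eigenvalue λ = 4 with algebraic multiplicity 2.
Eigenvector v = (1,-1); generalized eigenvector w with (A-λI)w=v is (2,-1).
General solution: e^(4t)[K_1·v + K_2·(t·v + w)].
Applying x_1(0)=-3, x_2(0)=3 gives K_1=-3, K_2=0.

x_1(t) = -3e^(4t), x_2(t) = 3e^(4t)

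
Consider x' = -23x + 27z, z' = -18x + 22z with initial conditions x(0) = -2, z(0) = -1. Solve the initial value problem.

x(t) = e^(4t) - 3e^(-5t), z(t) = e^(4t) - 2e^(-5t)

Coefficient matrix A = [[-23, 27], [-18, 22]].
Characteristic polynomial det(A - λI) = λ^2 + λ - 20 = 0.
Eigenvalues λ = -5, 4.
For λ=-5: (A-λI) row 1 is [-18, 27], so an eigenvector is (3, 2).
For λ=4: (A-λI) row 1 is [-27, 27], so an eigenvector is (1, 1).
General solution: c_1e^(-5t)(3,2) + c_2e^(4t)(1,1).
Applying x(0)=-2, z(0)=-1 gives c_1=-1, c_2=1.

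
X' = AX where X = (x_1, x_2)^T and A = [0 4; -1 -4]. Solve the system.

Coefficient matrix A = [[0, 4], [-1, -4]].
Characteristic polynomial det(A - λI) = λ^2 + 4λ + 4 = 0.
Single eigenvalue λ = -2 with algebraic multiplicity 2.
Eigenvector v = (-2,1); generalized eigenvector w with (A-λI)w=v is (-3,1).
General solution: e^(-2t)[c_1·v + c_2·(t·v + w)].

x_1(t) = -2c_1e^(-2t) - 2c_2te^(-2t) - 3c_2e^(-2t), x_2(t) = c_1e^(-2t) + c_2te^(-2t) + c_2e^(-2t)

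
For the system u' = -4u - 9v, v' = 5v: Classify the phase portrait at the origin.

A = [[-4,-9],[0,5]]; det(A-λI) = λ^2 - λ - 20.
λ = 5, -4: opposite signs.

saddle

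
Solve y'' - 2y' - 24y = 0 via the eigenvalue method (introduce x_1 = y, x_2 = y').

Let x_1 = y, x_2 = y'. Then x_1' = x_2 and x_2' = 24x_1 + 2x_2.
A = [[0,1],[24,2]]; det(A-λI) = λ^2 - 2λ - 24.
Eigenvalues λ = 6, -4 with eigenvectors (1,6), (1,-4).

y(t) = K_1e^(6t) + K_2e^(-4t)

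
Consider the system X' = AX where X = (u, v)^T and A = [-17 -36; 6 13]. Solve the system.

u(t) = 3K_1e^(-5t) - 2K_2e^(t), v(t) = -K_1e^(-5t) + K_2e^(t)

Coefficient matrix A = [[-17, -36], [6, 13]].
Characteristic polynomial det(A - λI) = λ^2 + 4λ - 5 = 0.
Eigenvalues λ = -5, 1.
For λ=-5: (A-λI) row 1 is [-12, -36], so an eigenvector is (3, -1).
For λ=1: (A-λI) row 1 is [-18, -36], so an eigenvector is (-2, 1).
General solution: K_1e^(-5t)(3,-1) + K_2e^(t)(-2,1).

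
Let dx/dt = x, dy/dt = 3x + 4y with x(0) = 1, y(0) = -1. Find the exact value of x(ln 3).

3

A = [[1,0],[3,4]]; eigenvalues λ = 1, 4.
Eigenvectors: (-1,1) for λ=1, (0,-1) for λ=4.
From the initial condition, c_1 = -1, c_2 = 0.
x(ln 3) = (-1)(3^1)(-1) + (0)(3^4)(0) = 3.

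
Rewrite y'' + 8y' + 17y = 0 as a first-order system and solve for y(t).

Let x_1 = y, x_2 = y'. Then x_1' = x_2 and x_2' = -17x_1 - 8x_2.
A = [[0,1],[-17,-8]]; det(A-λI) = λ^2 + 8λ + 17.
Eigenvalues λ = -4 ± i.

y(t) = C_1e^(-4t)cos(t) + C_2e^(-4t)sin(t)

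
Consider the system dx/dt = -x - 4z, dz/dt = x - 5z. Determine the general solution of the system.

x(t) = -2C_1e^(-3t) - 2C_2te^(-3t) + 3C_2e^(-3t), z(t) = -C_1e^(-3t) - C_2te^(-3t) + 2C_2e^(-3t)

Coefficient matrix A = [[-1, -4], [1, -5]].
Characteristic polynomial det(A - λI) = λ^2 + 6λ + 9 = 0.
Single eigenvalue λ = -3 with algebraic multiplicity 2.
Eigenvector v = (-2,-1); generalized eigenvector w with (A-λI)w=v is (3,2).
General solution: e^(-3t)[C_1·v + C_2·(t·v + w)].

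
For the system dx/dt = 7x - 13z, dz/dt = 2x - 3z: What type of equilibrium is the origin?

A = [[7,-13],[2,-3]]; det(A-λI) = λ^2 - 4λ + 5.
λ = 2 ± i: positive real part.

unstable spiral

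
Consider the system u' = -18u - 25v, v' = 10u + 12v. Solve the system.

u(t) = K_1e^(-3t)sin(5t) - 2K_1e^(-3t)cos(5t) - 2K_2e^(-3t)sin(5t) - K_2e^(-3t)cos(5t), v(t) = -K_1e^(-3t)sin(5t) + K_1e^(-3t)cos(5t) + K_2e^(-3t)sin(5t) + K_2e^(-3t)cos(5t)

Coefficient matrix A = [[-18, -25], [10, 12]].
Characteristic polynomial det(A - λI) = λ^2 + 6λ + 34 = 0.
Eigenvalues λ = -3 ± 5i (complex conjugate pair).
For λ=-3+5i: an eigenvector is (-2,1) - i(1,-1) = (-2 - i, 1 + i).
A real fundamental pair from Re and Im of e^((-3+5i)t)v: X_1 = e^(-3t)(cos(5t)·(-2,1) + sin(5t)·(1,-1)), X_2 = e^(-3t)(sin(5t)·(-2,1) - cos(5t)·(1,-1)).
General solution: K_1X_1 + K_2X_2.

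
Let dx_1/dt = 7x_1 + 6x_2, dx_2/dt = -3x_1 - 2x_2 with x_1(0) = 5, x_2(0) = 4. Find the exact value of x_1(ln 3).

A = [[7,6],[-3,-2]]; eigenvalues λ = 4, 1.
Eigenvectors: (2,-1) for λ=4, (1,-1) for λ=1.
From the initial condition, c_1 = 9, c_2 = -13.
x_1(ln 3) = (9)(3^4)(2) + (-13)(3^1)(1) = 1419.

1419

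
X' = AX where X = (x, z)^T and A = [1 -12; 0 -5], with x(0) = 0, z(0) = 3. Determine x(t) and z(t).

Coefficient matrix A = [[1, -12], [0, -5]].
Characteristic polynomial det(A - λI) = λ^2 + 4λ - 5 = 0.
Eigenvalues λ = -5, 1.
For λ=-5: (A-λI) row 1 is [6, -12], so an eigenvector is (2, 1).
For λ=1: (A-λI) row 1 is [0, -12], so an eigenvector is (1, 0).
General solution: C_1e^(-5t)(2,1) + C_2e^(t)(1,0).
Applying x(0)=0, z(0)=3 gives C_1=3, C_2=-6.

x(t) = -6e^(t) + 6e^(-5t), z(t) = 3e^(-5t)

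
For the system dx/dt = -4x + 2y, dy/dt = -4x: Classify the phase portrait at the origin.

stable spiral

A = [[-4,2],[-4,0]]; det(A-λI) = λ^2 + 4λ + 8.
λ = -2 ± 2i: negative real part.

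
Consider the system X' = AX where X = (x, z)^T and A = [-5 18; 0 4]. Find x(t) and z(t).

Coefficient matrix A = [[-5, 18], [0, 4]].
Characteristic polynomial det(A - λI) = λ^2 + λ - 20 = 0.
Eigenvalues λ = -5, 4.
For λ=-5: (A-λI) row 1 is [0, 18], so an eigenvector is (1, 0).
For λ=4: (A-λI) row 1 is [-9, 18], so an eigenvector is (2, 1).
General solution: C_1e^(-5t)(1,0) + C_2e^(4t)(2,1).

x(t) = C_1e^(-5t) + 2C_2e^(4t), z(t) = C_2e^(4t)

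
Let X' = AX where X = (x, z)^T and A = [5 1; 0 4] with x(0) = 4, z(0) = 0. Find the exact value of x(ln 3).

972

A = [[5,1],[0,4]]; eigenvalues λ = 5, 4.
Eigenvectors: (-1,0) for λ=5, (1,-1) for λ=4.
From the initial condition, c_1 = -4, c_2 = 0.
x(ln 3) = (-4)(3^5)(-1) + (0)(3^4)(1) = 972.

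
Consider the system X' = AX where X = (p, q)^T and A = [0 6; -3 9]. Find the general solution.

Coefficient matrix A = [[0, 6], [-3, 9]].
Characteristic polynomial det(A - λI) = λ^2 - 9λ + 18 = 0.
Eigenvalues λ = 6, 3.
For λ=6: (A-λI) row 1 is [-6, 6], so an eigenvector is (-1, -1).
For λ=3: (A-λI) row 1 is [-3, 6], so an eigenvector is (2, 1).
General solution: K_1e^(6t)(-1,-1) + K_2e^(3t)(2,1).

p(t) = -K_1e^(6t) + 2K_2e^(3t), q(t) = -K_1e^(6t) + K_2e^(3t)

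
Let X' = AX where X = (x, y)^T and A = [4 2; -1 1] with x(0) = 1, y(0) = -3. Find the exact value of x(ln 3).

-63

A = [[4,2],[-1,1]]; eigenvalues λ = 3, 2.
Eigenvectors: (2,-1) for λ=3, (-1,1) for λ=2.
From the initial condition, c_1 = -2, c_2 = -5.
x(ln 3) = (-2)(3^3)(2) + (-5)(3^2)(-1) = -63.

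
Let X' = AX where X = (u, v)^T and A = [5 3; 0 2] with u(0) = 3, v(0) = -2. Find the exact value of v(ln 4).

A = [[5,3],[0,2]]; eigenvalues λ = 2, 5.
Eigenvectors: (1,-1) for λ=2, (-1,0) for λ=5.
From the initial condition, c_1 = 2, c_2 = -1.
v(ln 4) = (2)(4^2)(-1) + (-1)(4^5)(0) = -32.

-32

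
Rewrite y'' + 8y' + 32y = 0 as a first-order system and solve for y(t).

y(t) = C_1e^(-4t)cos(4t) + C_2e^(-4t)sin(4t)

Let x_1 = y, x_2 = y'. Then x_1' = x_2 and x_2' = -32x_1 - 8x_2.
A = [[0,1],[-32,-8]]; det(A-λI) = λ^2 + 8λ + 32.
Eigenvalues λ = -4 ± 4i.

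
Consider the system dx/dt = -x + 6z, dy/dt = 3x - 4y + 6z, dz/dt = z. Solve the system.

x(t) = 3C_1e^(t) - C_2e^(-t), y(t) = 3C_1e^(t) - C_2e^(-t) + C_3e^(-4t), z(t) = C_1e^(t)

Coefficient matrix A = [[-1, 0, 6], [3, -4, 6], [0, 0, 1]].
det(A - λI) = 0 gives eigenvalues λ = 1, -1, -4.
For λ=1: eigenvector (3,3,1).
For λ=-1: eigenvector (-1,-1,0).
For λ=-4: eigenvector (0,1,0).
General solution: C_1e^(t)(3,3,1) + C_2e^(-t)(-1,-1,0) + C_3e^(-4t)(0,1,0).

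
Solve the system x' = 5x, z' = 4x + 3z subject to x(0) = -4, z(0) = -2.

x(t) = -4e^(5t), z(t) = -8e^(5t) + 6e^(3t)

Coefficient matrix A = [[5, 0], [4, 3]].
Characteristic polynomial det(A - λI) = λ^2 - 8λ + 15 = 0.
Eigenvalues λ = 5, 3.
For λ=5: (A-λI) row 2 is [4, -2], so an eigenvector is (1, 2).
For λ=3: (A-λI) row 1 is [2, 0], so an eigenvector is (0, 1).
General solution: C_1e^(5t)(1,2) + C_2e^(3t)(0,1).
Applying x(0)=-4, z(0)=-2 gives C_1=-4, C_2=6.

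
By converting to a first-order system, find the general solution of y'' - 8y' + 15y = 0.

Let x_1 = y, x_2 = y'. Then x_1' = x_2 and x_2' = -15x_1 + 8x_2.
A = [[0,1],[-15,8]]; det(A-λI) = λ^2 - 8λ + 15.
Eigenvalues λ = 3, 5 with eigenvectors (1,3), (1,5).

y(t) = c_1e^(3t) + c_2e^(5t)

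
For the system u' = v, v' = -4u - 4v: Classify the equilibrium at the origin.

A = [[0,1],[-4,-4]]; det(A-λI) = λ^2 + 4λ + 4.
repeated λ = -2 with a single eigenvector.

stable improper node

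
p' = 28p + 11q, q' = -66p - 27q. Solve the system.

p(t) = -c_1e^(-5t) - c_2e^(6t), q(t) = 3c_1e^(-5t) + 2c_2e^(6t)

Coefficient matrix A = [[28, 11], [-66, -27]].
Characteristic polynomial det(A - λI) = λ^2 - λ - 30 = 0.
Eigenvalues λ = -5, 6.
For λ=-5: (A-λI) row 1 is [33, 11], so an eigenvector is (-1, 3).
For λ=6: (A-λI) row 1 is [22, 11], so an eigenvector is (-1, 2).
General solution: c_1e^(-5t)(-1,3) + c_2e^(6t)(-1,2).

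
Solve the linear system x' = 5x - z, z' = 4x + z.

x(t) = c_1e^(3t) + c_2te^(3t), z(t) = 2c_1e^(3t) + 2c_2te^(3t) - c_2e^(3t)

Coefficient matrix A = [[5, -1], [4, 1]].
Characteristic polynomial det(A - λI) = λ^2 - 6λ + 9 = 0.
Single eigenvalue λ = 3 with algebraic multiplicity 2.
Eigenvector v = (1,2); generalized eigenvector w with (A-λI)w=v is (0,-1).
General solution: e^(3t)[c_1·v + c_2·(t·v + w)].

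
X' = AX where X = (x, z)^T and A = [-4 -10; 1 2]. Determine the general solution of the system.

Coefficient matrix A = [[-4, -10], [1, 2]].
Characteristic polynomial det(A - λI) = λ^2 + 2λ + 2 = 0.
Eigenvalues λ = -1 ± i (complex conjugate pair).
For λ=-1+i: an eigenvector is (-3,1) - i(-1,0) = (-3 + i, 1).
A real fundamental pair from Re and Im of e^((-1+i)t)v: X_1 = e^(-t)(cos(t)·(-3,1) + sin(t)·(-1,0)), X_2 = e^(-t)(sin(t)·(-3,1) - cos(t)·(-1,0)).
General solution: c_1X_1 + c_2X_2.

x(t) = -c_1e^(-t)sin(t) - 3c_1e^(-t)cos(t) - 3c_2e^(-t)sin(t) + c_2e^(-t)cos(t), z(t) = c_1e^(-t)cos(t) + c_2e^(-t)sin(t)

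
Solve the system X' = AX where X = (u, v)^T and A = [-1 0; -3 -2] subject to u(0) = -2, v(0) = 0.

Coefficient matrix A = [[-1, 0], [-3, -2]].
Characteristic polynomial det(A - λI) = λ^2 + 3λ + 2 = 0.
Eigenvalues λ = -2, -1.
For λ=-2: (A-λI) row 1 is [1, 0], so an eigenvector is (0, 1).
For λ=-1: (A-λI) row 2 is [-3, -1], so an eigenvector is (1, -3).
General solution: K_1e^(-2t)(0,1) + K_2e^(-t)(1,-3).
Applying u(0)=-2, v(0)=0 gives K_1=-6, K_2=-2.

u(t) = -2e^(-t), v(t) = 6e^(-t) - 6e^(-2t)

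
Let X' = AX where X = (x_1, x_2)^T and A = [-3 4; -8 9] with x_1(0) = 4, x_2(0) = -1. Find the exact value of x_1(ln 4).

A = [[-3,4],[-8,9]]; eigenvalues λ = 5, 1.
Eigenvectors: (1,2) for λ=5, (-1,-1) for λ=1.
From the initial condition, c_1 = -5, c_2 = -9.
x_1(ln 4) = (-5)(4^5)(1) + (-9)(4^1)(-1) = -5084.

-5084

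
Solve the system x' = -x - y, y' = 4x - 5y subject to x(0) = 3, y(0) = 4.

x(t) = 2te^(-3t) + 3e^(-3t), y(t) = 4te^(-3t) + 4e^(-3t)

Coefficient matrix A = [[-1, -1], [4, -5]].
Characteristic polynomial det(A - λI) = λ^2 + 6λ + 9 = 0.
Single eigenvalue λ = -3 with algebraic multiplicity 2.
Eigenvector v = (1,2); generalized eigenvector w with (A-λI)w=v is (2,3).
General solution: e^(-3t)[K_1·v + K_2·(t·v + w)].
Applying x(0)=3, y(0)=4 gives K_1=-1, K_2=2.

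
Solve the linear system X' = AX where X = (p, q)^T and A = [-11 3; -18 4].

p(t) = -C_1e^(-2t) - C_2e^(-5t), q(t) = -3C_1e^(-2t) - 2C_2e^(-5t)

Coefficient matrix A = [[-11, 3], [-18, 4]].
Characteristic polynomial det(A - λI) = λ^2 + 7λ + 10 = 0.
Eigenvalues λ = -2, -5.
For λ=-2: (A-λI) row 1 is [-9, 3], so an eigenvector is (-1, -3).
For λ=-5: (A-λI) row 1 is [-6, 3], so an eigenvector is (-1, -2).
General solution: C_1e^(-2t)(-1,-3) + C_2e^(-5t)(-1,-2).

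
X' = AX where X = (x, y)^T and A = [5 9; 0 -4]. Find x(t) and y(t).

Coefficient matrix A = [[5, 9], [0, -4]].
Characteristic polynomial det(A - λI) = λ^2 - λ - 20 = 0.
Eigenvalues λ = 5, -4.
For λ=5: (A-λI) row 1 is [0, 9], so an eigenvector is (-1, 0).
For λ=-4: (A-λI) row 1 is [9, 9], so an eigenvector is (1, -1).
General solution: K_1e^(5t)(-1,0) + K_2e^(-4t)(1,-1).

x(t) = -K_1e^(5t) + K_2e^(-4t), y(t) = -K_2e^(-4t)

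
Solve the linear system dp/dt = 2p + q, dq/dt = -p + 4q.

Coefficient matrix A = [[2, 1], [-1, 4]].
Characteristic polynomial det(A - λI) = λ^2 - 6λ + 9 = 0.
Single eigenvalue λ = 3 with algebraic multiplicity 2.
Eigenvector v = (-1,-1); generalized eigenvector w with (A-λI)w=v is (3,2).
General solution: e^(3t)[C_1·v + C_2·(t·v + w)].

p(t) = -C_1e^(3t) - C_2te^(3t) + 3C_2e^(3t), q(t) = -C_1e^(3t) - C_2te^(3t) + 2C_2e^(3t)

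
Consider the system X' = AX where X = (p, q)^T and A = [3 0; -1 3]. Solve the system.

Coefficient matrix A = [[3, 0], [-1, 3]].
Characteristic polynomial det(A - λI) = λ^2 - 6λ + 9 = 0.
Single eigenvalue λ = 3 with algebraic multiplicity 2.
Eigenvector v = (0,1); generalized eigenvector w with (A-λI)w=v is (-1,0).
General solution: e^(3t)[c_1·v + c_2·(t·v + w)].

p(t) = -c_2e^(3t), q(t) = c_1e^(3t) + c_2te^(3t)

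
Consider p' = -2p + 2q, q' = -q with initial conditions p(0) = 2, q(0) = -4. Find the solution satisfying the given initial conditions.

p(t) = -8e^(-t) + 10e^(-2t), q(t) = -4e^(-t)

Coefficient matrix A = [[-2, 2], [0, -1]].
Characteristic polynomial det(A - λI) = λ^2 + 3λ + 2 = 0.
Eigenvalues λ = -2, -1.
For λ=-2: (A-λI) row 1 is [0, 2], so an eigenvector is (-1, 0).
For λ=-1: (A-λI) row 1 is [-1, 2], so an eigenvector is (-2, -1).
General solution: C_1e^(-2t)(-1,0) + C_2e^(-t)(-2,-1).
Applying p(0)=2, q(0)=-4 gives C_1=-10, C_2=4.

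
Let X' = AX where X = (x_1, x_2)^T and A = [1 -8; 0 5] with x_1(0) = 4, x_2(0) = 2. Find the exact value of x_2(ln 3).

A = [[1,-8],[0,5]]; eigenvalues λ = 1, 5.
Eigenvectors: (1,0) for λ=1, (-2,1) for λ=5.
From the initial condition, c_1 = 8, c_2 = 2.
x_2(ln 3) = (8)(3^1)(0) + (2)(3^5)(1) = 486.

486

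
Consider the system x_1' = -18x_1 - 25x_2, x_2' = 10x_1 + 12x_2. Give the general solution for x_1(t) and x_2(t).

x_1(t) = 2c_1e^(-3t)sin(5t) + c_1e^(-3t)cos(5t) + c_2e^(-3t)sin(5t) - 2c_2e^(-3t)cos(5t), x_2(t) = -c_1e^(-3t)sin(5t) - c_1e^(-3t)cos(5t) - c_2e^(-3t)sin(5t) + c_2e^(-3t)cos(5t)

Coefficient matrix A = [[-18, -25], [10, 12]].
Characteristic polynomial det(A - λI) = λ^2 + 6λ + 34 = 0.
Eigenvalues λ = -3 ± 5i (complex conjugate pair).
For λ=-3+5i: an eigenvector is (1,-1) - i(2,-1) = (1 - 2i, -1 + i).
A real fundamental pair from Re and Im of e^((-3+5i)t)v: X_1 = e^(-3t)(cos(5t)·(1,-1) + sin(5t)·(2,-1)), X_2 = e^(-3t)(sin(5t)·(1,-1) - cos(5t)·(2,-1)).
General solution: c_1X_1 + c_2X_2.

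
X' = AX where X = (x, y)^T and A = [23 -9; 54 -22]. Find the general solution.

x(t) = -K_1e^(-4t) + K_2e^(5t), y(t) = -3K_1e^(-4t) + 2K_2e^(5t)

Coefficient matrix A = [[23, -9], [54, -22]].
Characteristic polynomial det(A - λI) = λ^2 - λ - 20 = 0.
Eigenvalues λ = -4, 5.
For λ=-4: (A-λI) row 1 is [27, -9], so an eigenvector is (-1, -3).
For λ=5: (A-λI) row 1 is [18, -9], so an eigenvector is (1, 2).
General solution: K_1e^(-4t)(-1,-3) + K_2e^(5t)(1,2).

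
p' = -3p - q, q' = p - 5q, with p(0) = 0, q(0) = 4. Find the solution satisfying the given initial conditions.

Coefficient matrix A = [[-3, -1], [1, -5]].
Characteristic polynomial det(A - λI) = λ^2 + 8λ + 16 = 0.
Single eigenvalue λ = -4 with algebraic multiplicity 2.
Eigenvector v = (1,1); generalized eigenvector w with (A-λI)w=v is (-1,-2).
General solution: e^(-4t)[K_1·v + K_2·(t·v + w)].
Applying p(0)=0, q(0)=4 gives K_1=-4, K_2=-4.

p(t) = -4te^(-4t), q(t) = -4te^(-4t) + 4e^(-4t)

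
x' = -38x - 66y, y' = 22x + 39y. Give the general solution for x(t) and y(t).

x(t) = 2K_1e^(-5t) + 3K_2e^(6t), y(t) = -K_1e^(-5t) - 2K_2e^(6t)

Coefficient matrix A = [[-38, -66], [22, 39]].
Characteristic polynomial det(A - λI) = λ^2 - λ - 30 = 0.
Eigenvalues λ = -5, 6.
For λ=-5: (A-λI) row 1 is [-33, -66], so an eigenvector is (2, -1).
For λ=6: (A-λI) row 1 is [-44, -66], so an eigenvector is (3, -2).
General solution: K_1e^(-5t)(2,-1) + K_2e^(6t)(3,-2).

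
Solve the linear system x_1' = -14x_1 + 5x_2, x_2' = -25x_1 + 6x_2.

Coefficient matrix A = [[-14, 5], [-25, 6]].
Characteristic polynomial det(A - λI) = λ^2 + 8λ + 41 = 0.
Eigenvalues λ = -4 ± 5i (complex conjugate pair).
For λ=-4+5i: an eigenvector is (0,1) - i(1,2) = (0 - i, 1 - 2i).
A real fundamental pair from Re and Im of e^((-4+5i)t)v: X_1 = e^(-4t)(cos(5t)·(0,1) + sin(5t)·(1,2)), X_2 = e^(-4t)(sin(5t)·(0,1) - cos(5t)·(1,2)).
General solution: C_1X_1 + C_2X_2.

x_1(t) = C_1e^(-4t)sin(5t) - C_2e^(-4t)cos(5t), x_2(t) = 2C_1e^(-4t)sin(5t) + C_1e^(-4t)cos(5t) + C_2e^(-4t)sin(5t) - 2C_2e^(-4t)cos(5t)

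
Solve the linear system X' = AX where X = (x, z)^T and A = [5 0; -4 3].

Coefficient matrix A = [[5, 0], [-4, 3]].
Characteristic polynomial det(A - λI) = λ^2 - 8λ + 15 = 0.
Eigenvalues λ = 3, 5.
For λ=3: (A-λI) row 1 is [2, 0], so an eigenvector is (0, -1).
For λ=5: (A-λI) row 2 is [-4, -2], so an eigenvector is (-1, 2).
General solution: K_1e^(3t)(0,-1) + K_2e^(5t)(-1,2).

x(t) = -K_2e^(5t), z(t) = -K_1e^(3t) + 2K_2e^(5t)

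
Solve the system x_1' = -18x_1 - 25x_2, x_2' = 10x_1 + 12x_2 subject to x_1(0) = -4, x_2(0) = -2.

x_1(t) = 22e^(-3t)sin(5t) - 4e^(-3t)cos(5t), x_2(t) = -14e^(-3t)sin(5t) - 2e^(-3t)cos(5t)

Coefficient matrix A = [[-18, -25], [10, 12]].
Characteristic polynomial det(A - λI) = λ^2 + 6λ + 34 = 0.
Eigenvalues λ = -3 ± 5i (complex conjugate pair).
For λ=-3+5i: an eigenvector is (2,-1) - i(-1,1) = (2 + i, -1 - i).
A real fundamental pair from Re and Im of e^((-3+5i)t)v: X_1 = e^(-3t)(cos(5t)·(2,-1) + sin(5t)·(-1,1)), X_2 = e^(-3t)(sin(5t)·(2,-1) - cos(5t)·(-1,1)).
General solution: C_1X_1 + C_2X_2.
Applying x_1(0)=-4, x_2(0)=-2 gives C_1=-6, C_2=8.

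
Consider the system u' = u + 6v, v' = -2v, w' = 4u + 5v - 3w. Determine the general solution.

Coefficient matrix A = [[1, 6, 0], [0, -2, 0], [4, 5, -3]].
det(A - λI) = 0 gives eigenvalues λ = -3, -2, 1.
For λ=-3: eigenvector (0,0,-1).
For λ=-2: eigenvector (-2,1,-3).
For λ=1: eigenvector (1,0,1).
General solution: c_1e^(-3t)(0,0,-1) + c_2e^(-2t)(-2,1,-3) + c_3e^(t)(1,0,1).

u(t) = -2c_2e^(-2t) + c_3e^(t), v(t) = c_2e^(-2t), w(t) = -c_1e^(-3t) - 3c_2e^(-2t) + c_3e^(t)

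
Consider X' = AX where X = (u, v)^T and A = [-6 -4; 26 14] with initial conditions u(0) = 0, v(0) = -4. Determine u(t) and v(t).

Coefficient matrix A = [[-6, -4], [26, 14]].
Characteristic polynomial det(A - λI) = λ^2 - 8λ + 20 = 0.
Eigenvalues λ = 4 ± 2i (complex conjugate pair).
For λ=4+2i: an eigenvector is (-1,2) - i(1,-3) = (-1 - i, 2 + 3i).
A real fundamental pair from Re and Im of e^((4+2i)t)v: X_1 = e^(4t)(cos(2t)·(-1,2) + sin(2t)·(1,-3)), X_2 = e^(4t)(sin(2t)·(-1,2) - cos(2t)·(1,-3)).
General solution: C_1X_1 + C_2X_2.
Applying u(0)=0, v(0)=-4 gives C_1=4, C_2=-4.

u(t) = 8e^(4t)sin(2t), v(t) = -20e^(4t)sin(2t) - 4e^(4t)cos(2t)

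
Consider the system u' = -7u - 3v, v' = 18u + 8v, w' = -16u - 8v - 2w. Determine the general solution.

Coefficient matrix A = [[-7, -3, 0], [18, 8, 0], [-16, -8, -2]].
det(A - λI) = 0 gives eigenvalues λ = -1, 2, -2.
For λ=-1: eigenvector (1,-2,0).
For λ=2: eigenvector (-1,3,-2).
For λ=-2: eigenvector (0,0,1).
General solution: C_1e^(-t)(1,-2,0) + C_2e^(2t)(-1,3,-2) + C_3e^(-2t)(0,0,1).

u(t) = C_1e^(-t) - C_2e^(2t), v(t) = -2C_1e^(-t) + 3C_2e^(2t), w(t) = -2C_2e^(2t) + C_3e^(-2t)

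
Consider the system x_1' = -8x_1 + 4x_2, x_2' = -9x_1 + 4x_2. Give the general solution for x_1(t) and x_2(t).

Coefficient matrix A = [[-8, 4], [-9, 4]].
Characteristic polynomial det(A - λI) = λ^2 + 4λ + 4 = 0.
Single eigenvalue λ = -2 with algebraic multiplicity 2.
Eigenvector v = (-2,-3); generalized eigenvector w with (A-λI)w=v is (1,1).
General solution: e^(-2t)[c_1·v + c_2·(t·v + w)].

x_1(t) = -2c_1e^(-2t) - 2c_2te^(-2t) + c_2e^(-2t), x_2(t) = -3c_1e^(-2t) - 3c_2te^(-2t) + c_2e^(-2t)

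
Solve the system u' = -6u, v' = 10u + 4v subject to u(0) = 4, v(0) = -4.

Coefficient matrix A = [[-6, 0], [10, 4]].
Characteristic polynomial det(A - λI) = λ^2 + 2λ - 24 = 0.
Eigenvalues λ = -6, 4.
For λ=-6: (A-λI) row 2 is [10, 10], so an eigenvector is (-1, 1).
For λ=4: (A-λI) row 1 is [-10, 0], so an eigenvector is (0, 1).
General solution: c_1e^(-6t)(-1,1) + c_2e^(4t)(0,1).
Applying u(0)=4, v(0)=-4 gives c_1=-4, c_2=0.

u(t) = 4e^(-6t), v(t) = -4e^(-6t)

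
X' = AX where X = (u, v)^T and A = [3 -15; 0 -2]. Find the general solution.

Coefficient matrix A = [[3, -15], [0, -2]].
Characteristic polynomial det(A - λI) = λ^2 - λ - 6 = 0.
Eigenvalues λ = 3, -2.
For λ=3: (A-λI) row 1 is [0, -15], so an eigenvector is (1, 0).
For λ=-2: (A-λI) row 1 is [5, -15], so an eigenvector is (3, 1).
General solution: K_1e^(3t)(1,0) + K_2e^(-2t)(3,1).

u(t) = K_1e^(3t) + 3K_2e^(-2t), v(t) = K_2e^(-2t)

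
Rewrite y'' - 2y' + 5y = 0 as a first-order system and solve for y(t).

y(t) = K_1e^(t)cos(2t) + K_2e^(t)sin(2t)

Let x_1 = y, x_2 = y'. Then x_1' = x_2 and x_2' = -5x_1 + 2x_2.
A = [[0,1],[-5,2]]; det(A-λI) = λ^2 - 2λ + 5.
Eigenvalues λ = 1 ± 2i.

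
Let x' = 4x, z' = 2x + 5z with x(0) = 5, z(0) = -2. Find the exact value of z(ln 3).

1134

A = [[4,0],[2,5]]; eigenvalues λ = 4, 5.
Eigenvectors: (1,-2) for λ=4, (0,-1) for λ=5.
From the initial condition, c_1 = 5, c_2 = -8.
z(ln 3) = (5)(3^4)(-2) + (-8)(3^5)(-1) = 1134.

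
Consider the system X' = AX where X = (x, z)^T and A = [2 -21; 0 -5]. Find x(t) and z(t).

Coefficient matrix A = [[2, -21], [0, -5]].
Characteristic polynomial det(A - λI) = λ^2 + 3λ - 10 = 0.
Eigenvalues λ = 2, -5.
For λ=2: (A-λI) row 1 is [0, -21], so an eigenvector is (1, 0).
For λ=-5: (A-λI) row 1 is [7, -21], so an eigenvector is (-3, -1).
General solution: K_1e^(2t)(1,0) + K_2e^(-5t)(-3,-1).

x(t) = K_1e^(2t) - 3K_2e^(-5t), z(t) = -K_2e^(-5t)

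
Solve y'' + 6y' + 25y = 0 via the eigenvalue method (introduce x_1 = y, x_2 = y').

y(t) = C_1e^(-3t)cos(4t) + C_2e^(-3t)sin(4t)

Let x_1 = y, x_2 = y'. Then x_1' = x_2 and x_2' = -25x_1 - 6x_2.
A = [[0,1],[-25,-6]]; det(A-λI) = λ^2 + 6λ + 25.
Eigenvalues λ = -3 ± 4i.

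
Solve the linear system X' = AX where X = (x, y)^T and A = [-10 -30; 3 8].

x(t) = C_1e^(-t)sin(3t) + 3C_1e^(-t)cos(3t) + 3C_2e^(-t)sin(3t) - C_2e^(-t)cos(3t), y(t) = -C_1e^(-t)cos(3t) - C_2e^(-t)sin(3t)

Coefficient matrix A = [[-10, -30], [3, 8]].
Characteristic polynomial det(A - λI) = λ^2 + 2λ + 10 = 0.
Eigenvalues λ = -1 ± 3i (complex conjugate pair).
For λ=-1+3i: an eigenvector is (3,-1) - i(1,0) = (3 - i, -1).
A real fundamental pair from Re and Im of e^((-1+3i)t)v: X_1 = e^(-t)(cos(3t)·(3,-1) + sin(3t)·(1,0)), X_2 = e^(-t)(sin(3t)·(3,-1) - cos(3t)·(1,0)).
General solution: C_1X_1 + C_2X_2.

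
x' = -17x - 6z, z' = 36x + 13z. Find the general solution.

Coefficient matrix A = [[-17, -6], [36, 13]].
Characteristic polynomial det(A - λI) = λ^2 + 4λ - 5 = 0.
Eigenvalues λ = 1, -5.
For λ=1: (A-λI) row 1 is [-18, -6], so an eigenvector is (1, -3).
For λ=-5: (A-λI) row 1 is [-12, -6], so an eigenvector is (1, -2).
General solution: K_1e^(t)(1,-3) + K_2e^(-5t)(1,-2).

x(t) = K_1e^(t) + K_2e^(-5t), z(t) = -3K_1e^(t) - 2K_2e^(-5t)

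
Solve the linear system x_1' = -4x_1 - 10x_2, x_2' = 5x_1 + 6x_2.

x_1(t) = C_1e^(t)sin(5t) - C_1e^(t)cos(5t) - C_2e^(t)sin(5t) - C_2e^(t)cos(5t), x_2(t) = -C_1e^(t)sin(5t) + C_2e^(t)cos(5t)

Coefficient matrix A = [[-4, -10], [5, 6]].
Characteristic polynomial det(A - λI) = λ^2 - 2λ + 26 = 0.
Eigenvalues λ = 1 ± 5i (complex conjugate pair).
For λ=1+5i: an eigenvector is (-1,0) - i(1,-1) = (-1 - i, 0 + i).
A real fundamental pair from Re and Im of e^((1+5i)t)v: X_1 = e^(t)(cos(5t)·(-1,0) + sin(5t)·(1,-1)), X_2 = e^(t)(sin(5t)·(-1,0) - cos(5t)·(1,-1)).
General solution: C_1X_1 + C_2X_2.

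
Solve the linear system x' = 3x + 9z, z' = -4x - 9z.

Coefficient matrix A = [[3, 9], [-4, -9]].
Characteristic polynomial det(A - λI) = λ^2 + 6λ + 9 = 0.
Single eigenvalue λ = -3 with algebraic multiplicity 2.
Eigenvector v = (3,-2); generalized eigenvector w with (A-λI)w=v is (2,-1).
General solution: e^(-3t)[K_1·v + K_2·(t·v + w)].

x(t) = 3K_1e^(-3t) + 3K_2te^(-3t) + 2K_2e^(-3t), z(t) = -2K_1e^(-3t) - 2K_2te^(-3t) - K_2e^(-3t)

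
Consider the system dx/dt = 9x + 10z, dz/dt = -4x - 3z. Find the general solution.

x(t) = -2K_1e^(3t)sin(2t) + K_1e^(3t)cos(2t) + K_2e^(3t)sin(2t) + 2K_2e^(3t)cos(2t), z(t) = K_1e^(3t)sin(2t) - K_1e^(3t)cos(2t) - K_2e^(3t)sin(2t) - K_2e^(3t)cos(2t)

Coefficient matrix A = [[9, 10], [-4, -3]].
Characteristic polynomial det(A - λI) = λ^2 - 6λ + 13 = 0.
Eigenvalues λ = 3 ± 2i (complex conjugate pair).
For λ=3+2i: an eigenvector is (1,-1) - i(-2,1) = (1 + 2i, -1 - i).
A real fundamental pair from Re and Im of e^((3+2i)t)v: X_1 = e^(3t)(cos(2t)·(1,-1) + sin(2t)·(-2,1)), X_2 = e^(3t)(sin(2t)·(1,-1) - cos(2t)·(-2,1)).
General solution: K_1X_1 + K_2X_2.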